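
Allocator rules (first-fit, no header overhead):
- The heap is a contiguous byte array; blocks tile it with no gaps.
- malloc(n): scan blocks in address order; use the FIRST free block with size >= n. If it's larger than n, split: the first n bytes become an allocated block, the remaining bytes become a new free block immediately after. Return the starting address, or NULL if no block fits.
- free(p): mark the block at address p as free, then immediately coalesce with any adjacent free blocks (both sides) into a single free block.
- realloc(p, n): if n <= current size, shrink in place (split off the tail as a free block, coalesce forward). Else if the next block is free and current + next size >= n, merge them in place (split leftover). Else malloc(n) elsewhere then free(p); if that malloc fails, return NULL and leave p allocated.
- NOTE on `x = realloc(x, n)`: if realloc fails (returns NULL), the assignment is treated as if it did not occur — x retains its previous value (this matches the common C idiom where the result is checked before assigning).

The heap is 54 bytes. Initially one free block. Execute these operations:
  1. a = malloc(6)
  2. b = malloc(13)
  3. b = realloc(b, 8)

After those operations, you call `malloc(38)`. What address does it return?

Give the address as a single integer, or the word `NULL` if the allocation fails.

Op 1: a = malloc(6) -> a = 0; heap: [0-5 ALLOC][6-53 FREE]
Op 2: b = malloc(13) -> b = 6; heap: [0-5 ALLOC][6-18 ALLOC][19-53 FREE]
Op 3: b = realloc(b, 8) -> b = 6; heap: [0-5 ALLOC][6-13 ALLOC][14-53 FREE]
malloc(38): first-fit scan over [0-5 ALLOC][6-13 ALLOC][14-53 FREE] -> 14

Answer: 14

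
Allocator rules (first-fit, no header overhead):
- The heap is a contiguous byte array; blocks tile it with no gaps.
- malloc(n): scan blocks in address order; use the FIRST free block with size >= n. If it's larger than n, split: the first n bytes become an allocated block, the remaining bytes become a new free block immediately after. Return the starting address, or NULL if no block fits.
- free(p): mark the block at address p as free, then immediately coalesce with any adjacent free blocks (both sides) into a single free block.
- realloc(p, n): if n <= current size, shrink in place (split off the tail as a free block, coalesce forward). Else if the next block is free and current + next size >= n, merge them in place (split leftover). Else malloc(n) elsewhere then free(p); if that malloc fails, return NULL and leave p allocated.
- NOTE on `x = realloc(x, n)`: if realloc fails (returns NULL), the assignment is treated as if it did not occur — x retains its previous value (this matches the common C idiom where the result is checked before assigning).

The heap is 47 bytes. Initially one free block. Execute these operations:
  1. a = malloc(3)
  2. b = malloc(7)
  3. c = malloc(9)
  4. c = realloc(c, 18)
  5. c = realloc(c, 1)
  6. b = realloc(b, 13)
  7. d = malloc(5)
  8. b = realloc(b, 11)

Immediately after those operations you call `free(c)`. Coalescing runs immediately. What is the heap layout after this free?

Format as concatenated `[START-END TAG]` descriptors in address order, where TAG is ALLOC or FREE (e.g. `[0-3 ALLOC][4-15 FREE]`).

Answer: [0-2 ALLOC][3-7 ALLOC][8-10 FREE][11-21 ALLOC][22-46 FREE]

Derivation:
Op 1: a = malloc(3) -> a = 0; heap: [0-2 ALLOC][3-46 FREE]
Op 2: b = malloc(7) -> b = 3; heap: [0-2 ALLOC][3-9 ALLOC][10-46 FREE]
Op 3: c = malloc(9) -> c = 10; heap: [0-2 ALLOC][3-9 ALLOC][10-18 ALLOC][19-46 FREE]
Op 4: c = realloc(c, 18) -> c = 10; heap: [0-2 ALLOC][3-9 ALLOC][10-27 ALLOC][28-46 FREE]
Op 5: c = realloc(c, 1) -> c = 10; heap: [0-2 ALLOC][3-9 ALLOC][10-10 ALLOC][11-46 FREE]
Op 6: b = realloc(b, 13) -> b = 11; heap: [0-2 ALLOC][3-9 FREE][10-10 ALLOC][11-23 ALLOC][24-46 FREE]
Op 7: d = malloc(5) -> d = 3; heap: [0-2 ALLOC][3-7 ALLOC][8-9 FREE][10-10 ALLOC][11-23 ALLOC][24-46 FREE]
Op 8: b = realloc(b, 11) -> b = 11; heap: [0-2 ALLOC][3-7 ALLOC][8-9 FREE][10-10 ALLOC][11-21 ALLOC][22-46 FREE]
free(c): c = 10 -> block [10-10 ALLOC]; mark free, coalesce with adjacent free neighbors -> [0-2 ALLOC][3-7 ALLOC][8-10 FREE][11-21 ALLOC][22-46 FREE]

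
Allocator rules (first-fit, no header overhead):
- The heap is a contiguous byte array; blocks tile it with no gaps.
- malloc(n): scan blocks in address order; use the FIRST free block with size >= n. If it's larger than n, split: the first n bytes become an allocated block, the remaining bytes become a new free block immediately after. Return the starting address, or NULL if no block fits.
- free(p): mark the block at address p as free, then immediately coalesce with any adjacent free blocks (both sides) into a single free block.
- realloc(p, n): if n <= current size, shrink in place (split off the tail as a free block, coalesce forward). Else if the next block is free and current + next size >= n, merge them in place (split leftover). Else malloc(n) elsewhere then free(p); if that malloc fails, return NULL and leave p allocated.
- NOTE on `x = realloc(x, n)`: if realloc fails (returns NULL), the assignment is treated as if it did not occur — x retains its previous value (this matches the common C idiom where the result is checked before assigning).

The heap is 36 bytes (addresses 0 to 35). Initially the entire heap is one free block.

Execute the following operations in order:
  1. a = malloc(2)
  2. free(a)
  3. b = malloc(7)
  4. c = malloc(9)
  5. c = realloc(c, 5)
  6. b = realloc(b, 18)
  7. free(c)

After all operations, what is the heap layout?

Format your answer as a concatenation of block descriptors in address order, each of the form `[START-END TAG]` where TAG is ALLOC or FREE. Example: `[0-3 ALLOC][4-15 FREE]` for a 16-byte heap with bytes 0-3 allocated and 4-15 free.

Op 1: a = malloc(2) -> a = 0; heap: [0-1 ALLOC][2-35 FREE]
Op 2: free(a) -> (freed a); heap: [0-35 FREE]
Op 3: b = malloc(7) -> b = 0; heap: [0-6 ALLOC][7-35 FREE]
Op 4: c = malloc(9) -> c = 7; heap: [0-6 ALLOC][7-15 ALLOC][16-35 FREE]
Op 5: c = realloc(c, 5) -> c = 7; heap: [0-6 ALLOC][7-11 ALLOC][12-35 FREE]
Op 6: b = realloc(b, 18) -> b = 12; heap: [0-6 FREE][7-11 ALLOC][12-29 ALLOC][30-35 FREE]
Op 7: free(c) -> (freed c); heap: [0-11 FREE][12-29 ALLOC][30-35 FREE]

Answer: [0-11 FREE][12-29 ALLOC][30-35 FREE]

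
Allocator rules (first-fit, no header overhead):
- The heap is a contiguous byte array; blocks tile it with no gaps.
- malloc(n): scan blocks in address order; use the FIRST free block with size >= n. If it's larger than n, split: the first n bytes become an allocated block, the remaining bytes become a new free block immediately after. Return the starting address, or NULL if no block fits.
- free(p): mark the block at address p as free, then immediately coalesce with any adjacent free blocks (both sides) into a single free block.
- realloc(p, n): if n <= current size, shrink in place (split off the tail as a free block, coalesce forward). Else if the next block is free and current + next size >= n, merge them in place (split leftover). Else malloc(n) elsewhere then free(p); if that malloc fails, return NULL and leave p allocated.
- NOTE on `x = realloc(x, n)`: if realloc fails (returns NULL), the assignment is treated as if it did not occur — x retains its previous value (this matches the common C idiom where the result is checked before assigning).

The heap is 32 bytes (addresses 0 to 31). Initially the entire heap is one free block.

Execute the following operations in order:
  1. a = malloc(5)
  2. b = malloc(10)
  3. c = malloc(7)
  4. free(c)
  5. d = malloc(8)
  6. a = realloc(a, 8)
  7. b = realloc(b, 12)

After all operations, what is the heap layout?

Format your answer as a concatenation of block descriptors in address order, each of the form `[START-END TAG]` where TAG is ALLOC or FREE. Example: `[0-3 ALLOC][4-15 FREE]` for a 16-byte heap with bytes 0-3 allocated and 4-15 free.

Op 1: a = malloc(5) -> a = 0; heap: [0-4 ALLOC][5-31 FREE]
Op 2: b = malloc(10) -> b = 5; heap: [0-4 ALLOC][5-14 ALLOC][15-31 FREE]
Op 3: c = malloc(7) -> c = 15; heap: [0-4 ALLOC][5-14 ALLOC][15-21 ALLOC][22-31 FREE]
Op 4: free(c) -> (freed c); heap: [0-4 ALLOC][5-14 ALLOC][15-31 FREE]
Op 5: d = malloc(8) -> d = 15; heap: [0-4 ALLOC][5-14 ALLOC][15-22 ALLOC][23-31 FREE]
Op 6: a = realloc(a, 8) -> a = 23; heap: [0-4 FREE][5-14 ALLOC][15-22 ALLOC][23-30 ALLOC][31-31 FREE]
Op 7: b = realloc(b, 12) -> NULL (b unchanged); heap: [0-4 FREE][5-14 ALLOC][15-22 ALLOC][23-30 ALLOC][31-31 FREE]

Answer: [0-4 FREE][5-14 ALLOC][15-22 ALLOC][23-30 ALLOC][31-31 FREE]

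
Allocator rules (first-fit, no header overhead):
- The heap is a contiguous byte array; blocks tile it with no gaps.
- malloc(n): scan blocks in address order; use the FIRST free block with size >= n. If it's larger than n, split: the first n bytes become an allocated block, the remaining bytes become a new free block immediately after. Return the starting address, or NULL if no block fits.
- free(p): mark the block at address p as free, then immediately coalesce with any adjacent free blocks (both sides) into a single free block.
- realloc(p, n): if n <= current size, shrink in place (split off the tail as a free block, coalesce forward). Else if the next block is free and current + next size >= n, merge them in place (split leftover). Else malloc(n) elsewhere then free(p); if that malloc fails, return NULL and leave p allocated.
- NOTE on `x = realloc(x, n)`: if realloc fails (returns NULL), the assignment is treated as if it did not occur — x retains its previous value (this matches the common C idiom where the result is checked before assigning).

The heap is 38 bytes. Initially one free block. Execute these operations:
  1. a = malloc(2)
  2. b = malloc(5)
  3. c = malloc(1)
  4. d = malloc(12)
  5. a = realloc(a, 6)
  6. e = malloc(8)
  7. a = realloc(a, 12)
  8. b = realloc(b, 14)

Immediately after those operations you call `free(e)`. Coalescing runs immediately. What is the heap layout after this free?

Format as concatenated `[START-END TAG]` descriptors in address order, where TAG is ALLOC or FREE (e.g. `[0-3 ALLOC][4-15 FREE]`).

Answer: [0-1 FREE][2-6 ALLOC][7-7 ALLOC][8-19 ALLOC][20-25 ALLOC][26-37 FREE]

Derivation:
Op 1: a = malloc(2) -> a = 0; heap: [0-1 ALLOC][2-37 FREE]
Op 2: b = malloc(5) -> b = 2; heap: [0-1 ALLOC][2-6 ALLOC][7-37 FREE]
Op 3: c = malloc(1) -> c = 7; heap: [0-1 ALLOC][2-6 ALLOC][7-7 ALLOC][8-37 FREE]
Op 4: d = malloc(12) -> d = 8; heap: [0-1 ALLOC][2-6 ALLOC][7-7 ALLOC][8-19 ALLOC][20-37 FREE]
Op 5: a = realloc(a, 6) -> a = 20; heap: [0-1 FREE][2-6 ALLOC][7-7 ALLOC][8-19 ALLOC][20-25 ALLOC][26-37 FREE]
Op 6: e = malloc(8) -> e = 26; heap: [0-1 FREE][2-6 ALLOC][7-7 ALLOC][8-19 ALLOC][20-25 ALLOC][26-33 ALLOC][34-37 FREE]
Op 7: a = realloc(a, 12) -> NULL (a unchanged); heap: [0-1 FREE][2-6 ALLOC][7-7 ALLOC][8-19 ALLOC][20-25 ALLOC][26-33 ALLOC][34-37 FREE]
Op 8: b = realloc(b, 14) -> NULL (b unchanged); heap: [0-1 FREE][2-6 ALLOC][7-7 ALLOC][8-19 ALLOC][20-25 ALLOC][26-33 ALLOC][34-37 FREE]
free(e): e = 26 -> block [26-33 ALLOC]; mark free, coalesce with adjacent free neighbors -> [0-1 FREE][2-6 ALLOC][7-7 ALLOC][8-19 ALLOC][20-25 ALLOC][26-37 FREE]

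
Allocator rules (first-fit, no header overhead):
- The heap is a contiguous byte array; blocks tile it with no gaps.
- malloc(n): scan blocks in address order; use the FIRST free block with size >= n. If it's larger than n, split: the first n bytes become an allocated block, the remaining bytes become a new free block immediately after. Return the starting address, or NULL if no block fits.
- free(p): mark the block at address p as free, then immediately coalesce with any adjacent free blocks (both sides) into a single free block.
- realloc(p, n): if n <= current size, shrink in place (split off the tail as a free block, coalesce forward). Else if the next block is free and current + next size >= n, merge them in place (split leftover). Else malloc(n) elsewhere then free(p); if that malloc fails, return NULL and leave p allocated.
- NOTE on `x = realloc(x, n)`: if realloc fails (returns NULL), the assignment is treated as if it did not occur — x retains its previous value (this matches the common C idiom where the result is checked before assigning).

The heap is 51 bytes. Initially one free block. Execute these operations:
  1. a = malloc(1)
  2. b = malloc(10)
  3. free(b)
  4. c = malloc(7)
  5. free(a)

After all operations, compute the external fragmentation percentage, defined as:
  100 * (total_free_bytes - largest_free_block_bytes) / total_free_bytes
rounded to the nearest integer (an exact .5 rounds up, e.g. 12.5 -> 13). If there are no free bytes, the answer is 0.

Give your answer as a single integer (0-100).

Answer: 2

Derivation:
Op 1: a = malloc(1) -> a = 0; heap: [0-0 ALLOC][1-50 FREE]
Op 2: b = malloc(10) -> b = 1; heap: [0-0 ALLOC][1-10 ALLOC][11-50 FREE]
Op 3: free(b) -> (freed b); heap: [0-0 ALLOC][1-50 FREE]
Op 4: c = malloc(7) -> c = 1; heap: [0-0 ALLOC][1-7 ALLOC][8-50 FREE]
Op 5: free(a) -> (freed a); heap: [0-0 FREE][1-7 ALLOC][8-50 FREE]
Free blocks: [1 43] total_free=44 largest=43 -> 100*(44-43)/44 = 100/44 ≈ 2.273 -> rounds to 2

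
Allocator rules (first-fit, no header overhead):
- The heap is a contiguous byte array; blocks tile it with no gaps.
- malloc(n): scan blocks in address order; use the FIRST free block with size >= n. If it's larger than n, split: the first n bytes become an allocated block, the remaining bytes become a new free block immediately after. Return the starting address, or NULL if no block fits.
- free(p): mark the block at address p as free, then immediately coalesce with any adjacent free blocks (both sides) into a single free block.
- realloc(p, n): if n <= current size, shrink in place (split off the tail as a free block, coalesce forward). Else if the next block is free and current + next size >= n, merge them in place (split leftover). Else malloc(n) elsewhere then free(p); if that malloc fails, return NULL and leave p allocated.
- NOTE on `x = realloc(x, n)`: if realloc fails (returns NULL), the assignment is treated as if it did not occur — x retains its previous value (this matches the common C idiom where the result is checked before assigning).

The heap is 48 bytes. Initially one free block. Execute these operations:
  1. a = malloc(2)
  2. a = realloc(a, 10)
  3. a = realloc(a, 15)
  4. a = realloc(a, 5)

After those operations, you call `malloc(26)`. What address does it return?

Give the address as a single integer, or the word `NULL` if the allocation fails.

Answer: 5

Derivation:
Op 1: a = malloc(2) -> a = 0; heap: [0-1 ALLOC][2-47 FREE]
Op 2: a = realloc(a, 10) -> a = 0; heap: [0-9 ALLOC][10-47 FREE]
Op 3: a = realloc(a, 15) -> a = 0; heap: [0-14 ALLOC][15-47 FREE]
Op 4: a = realloc(a, 5) -> a = 0; heap: [0-4 ALLOC][5-47 FREE]
malloc(26): first-fit scan over [0-4 ALLOC][5-47 FREE] -> 5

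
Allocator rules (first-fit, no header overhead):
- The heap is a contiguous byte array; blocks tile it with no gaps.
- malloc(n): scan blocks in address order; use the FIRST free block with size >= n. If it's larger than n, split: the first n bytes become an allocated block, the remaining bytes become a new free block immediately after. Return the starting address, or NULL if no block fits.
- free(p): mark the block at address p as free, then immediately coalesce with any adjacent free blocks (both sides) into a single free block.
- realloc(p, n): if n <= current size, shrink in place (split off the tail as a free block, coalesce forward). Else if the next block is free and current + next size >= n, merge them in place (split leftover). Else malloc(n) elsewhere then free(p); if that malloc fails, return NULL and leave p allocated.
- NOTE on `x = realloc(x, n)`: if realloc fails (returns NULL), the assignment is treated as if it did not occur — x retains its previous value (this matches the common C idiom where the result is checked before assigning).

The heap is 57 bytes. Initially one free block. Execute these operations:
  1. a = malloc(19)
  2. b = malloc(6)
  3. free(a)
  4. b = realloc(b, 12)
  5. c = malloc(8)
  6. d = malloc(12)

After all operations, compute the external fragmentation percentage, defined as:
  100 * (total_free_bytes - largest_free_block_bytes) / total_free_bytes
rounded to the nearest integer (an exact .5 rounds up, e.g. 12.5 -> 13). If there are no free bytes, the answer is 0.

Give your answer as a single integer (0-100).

Op 1: a = malloc(19) -> a = 0; heap: [0-18 ALLOC][19-56 FREE]
Op 2: b = malloc(6) -> b = 19; heap: [0-18 ALLOC][19-24 ALLOC][25-56 FREE]
Op 3: free(a) -> (freed a); heap: [0-18 FREE][19-24 ALLOC][25-56 FREE]
Op 4: b = realloc(b, 12) -> b = 19; heap: [0-18 FREE][19-30 ALLOC][31-56 FREE]
Op 5: c = malloc(8) -> c = 0; heap: [0-7 ALLOC][8-18 FREE][19-30 ALLOC][31-56 FREE]
Op 6: d = malloc(12) -> d = 31; heap: [0-7 ALLOC][8-18 FREE][19-30 ALLOC][31-42 ALLOC][43-56 FREE]
Free blocks: [11 14] total_free=25 largest=14 -> 100*(25-14)/25 = 1100/25 = 44

Answer: 44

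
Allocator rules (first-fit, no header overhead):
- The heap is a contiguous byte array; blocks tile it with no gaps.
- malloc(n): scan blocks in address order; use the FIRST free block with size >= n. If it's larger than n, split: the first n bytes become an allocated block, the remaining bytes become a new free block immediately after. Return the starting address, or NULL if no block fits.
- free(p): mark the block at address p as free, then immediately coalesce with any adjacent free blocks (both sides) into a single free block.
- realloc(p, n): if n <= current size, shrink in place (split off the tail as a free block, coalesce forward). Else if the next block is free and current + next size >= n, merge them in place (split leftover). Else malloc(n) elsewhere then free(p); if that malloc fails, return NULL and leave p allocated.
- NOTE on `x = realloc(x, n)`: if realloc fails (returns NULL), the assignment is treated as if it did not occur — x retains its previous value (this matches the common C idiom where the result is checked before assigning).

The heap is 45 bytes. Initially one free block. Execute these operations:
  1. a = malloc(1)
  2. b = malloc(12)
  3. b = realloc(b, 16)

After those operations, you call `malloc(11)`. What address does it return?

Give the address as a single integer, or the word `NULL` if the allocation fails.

Answer: 17

Derivation:
Op 1: a = malloc(1) -> a = 0; heap: [0-0 ALLOC][1-44 FREE]
Op 2: b = malloc(12) -> b = 1; heap: [0-0 ALLOC][1-12 ALLOC][13-44 FREE]
Op 3: b = realloc(b, 16) -> b = 1; heap: [0-0 ALLOC][1-16 ALLOC][17-44 FREE]
malloc(11): first-fit scan over [0-0 ALLOC][1-16 ALLOC][17-44 FREE] -> 17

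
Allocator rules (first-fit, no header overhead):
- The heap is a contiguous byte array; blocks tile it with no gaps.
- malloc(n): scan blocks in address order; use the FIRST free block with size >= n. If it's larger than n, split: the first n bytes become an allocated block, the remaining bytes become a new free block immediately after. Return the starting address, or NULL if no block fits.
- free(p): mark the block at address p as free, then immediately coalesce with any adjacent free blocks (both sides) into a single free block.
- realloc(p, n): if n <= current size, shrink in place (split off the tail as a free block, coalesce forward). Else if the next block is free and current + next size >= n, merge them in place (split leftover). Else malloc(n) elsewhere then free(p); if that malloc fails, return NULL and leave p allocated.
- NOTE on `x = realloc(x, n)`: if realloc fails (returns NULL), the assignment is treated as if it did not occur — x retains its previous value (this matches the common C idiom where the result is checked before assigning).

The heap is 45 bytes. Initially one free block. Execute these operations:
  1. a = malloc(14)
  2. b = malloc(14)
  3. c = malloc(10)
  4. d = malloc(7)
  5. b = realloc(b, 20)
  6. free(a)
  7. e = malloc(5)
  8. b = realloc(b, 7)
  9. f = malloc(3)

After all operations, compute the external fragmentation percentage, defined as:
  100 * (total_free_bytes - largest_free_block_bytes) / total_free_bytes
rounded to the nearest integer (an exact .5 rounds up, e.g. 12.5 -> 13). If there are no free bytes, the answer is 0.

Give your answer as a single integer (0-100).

Op 1: a = malloc(14) -> a = 0; heap: [0-13 ALLOC][14-44 FREE]
Op 2: b = malloc(14) -> b = 14; heap: [0-13 ALLOC][14-27 ALLOC][28-44 FREE]
Op 3: c = malloc(10) -> c = 28; heap: [0-13 ALLOC][14-27 ALLOC][28-37 ALLOC][38-44 FREE]
Op 4: d = malloc(7) -> d = 38; heap: [0-13 ALLOC][14-27 ALLOC][28-37 ALLOC][38-44 ALLOC]
Op 5: b = realloc(b, 20) -> NULL (b unchanged); heap: [0-13 ALLOC][14-27 ALLOC][28-37 ALLOC][38-44 ALLOC]
Op 6: free(a) -> (freed a); heap: [0-13 FREE][14-27 ALLOC][28-37 ALLOC][38-44 ALLOC]
Op 7: e = malloc(5) -> e = 0; heap: [0-4 ALLOC][5-13 FREE][14-27 ALLOC][28-37 ALLOC][38-44 ALLOC]
Op 8: b = realloc(b, 7) -> b = 14; heap: [0-4 ALLOC][5-13 FREE][14-20 ALLOC][21-27 FREE][28-37 ALLOC][38-44 ALLOC]
Op 9: f = malloc(3) -> f = 5; heap: [0-4 ALLOC][5-7 ALLOC][8-13 FREE][14-20 ALLOC][21-27 FREE][28-37 ALLOC][38-44 ALLOC]
Free blocks: [6 7] total_free=13 largest=7 -> 100*(13-7)/13 = 600/13 ≈ 46.154 -> rounds to 46

Answer: 46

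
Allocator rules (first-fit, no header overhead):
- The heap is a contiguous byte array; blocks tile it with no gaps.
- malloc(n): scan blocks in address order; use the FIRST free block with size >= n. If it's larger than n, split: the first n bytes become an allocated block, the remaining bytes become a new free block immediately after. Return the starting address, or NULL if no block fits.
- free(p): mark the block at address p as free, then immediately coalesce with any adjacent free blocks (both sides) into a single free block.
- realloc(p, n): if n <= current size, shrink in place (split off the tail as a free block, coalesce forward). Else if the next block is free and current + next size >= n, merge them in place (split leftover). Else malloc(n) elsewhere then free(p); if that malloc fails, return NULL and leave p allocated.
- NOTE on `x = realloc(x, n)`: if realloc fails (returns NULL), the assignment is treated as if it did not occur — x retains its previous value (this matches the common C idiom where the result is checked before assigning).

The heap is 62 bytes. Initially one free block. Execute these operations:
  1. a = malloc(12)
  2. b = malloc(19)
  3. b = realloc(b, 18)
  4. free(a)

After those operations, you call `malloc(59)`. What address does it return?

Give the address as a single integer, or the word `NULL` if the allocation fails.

Op 1: a = malloc(12) -> a = 0; heap: [0-11 ALLOC][12-61 FREE]
Op 2: b = malloc(19) -> b = 12; heap: [0-11 ALLOC][12-30 ALLOC][31-61 FREE]
Op 3: b = realloc(b, 18) -> b = 12; heap: [0-11 ALLOC][12-29 ALLOC][30-61 FREE]
Op 4: free(a) -> (freed a); heap: [0-11 FREE][12-29 ALLOC][30-61 FREE]
malloc(59): first-fit scan over [0-11 FREE][12-29 ALLOC][30-61 FREE] -> NULL

Answer: NULL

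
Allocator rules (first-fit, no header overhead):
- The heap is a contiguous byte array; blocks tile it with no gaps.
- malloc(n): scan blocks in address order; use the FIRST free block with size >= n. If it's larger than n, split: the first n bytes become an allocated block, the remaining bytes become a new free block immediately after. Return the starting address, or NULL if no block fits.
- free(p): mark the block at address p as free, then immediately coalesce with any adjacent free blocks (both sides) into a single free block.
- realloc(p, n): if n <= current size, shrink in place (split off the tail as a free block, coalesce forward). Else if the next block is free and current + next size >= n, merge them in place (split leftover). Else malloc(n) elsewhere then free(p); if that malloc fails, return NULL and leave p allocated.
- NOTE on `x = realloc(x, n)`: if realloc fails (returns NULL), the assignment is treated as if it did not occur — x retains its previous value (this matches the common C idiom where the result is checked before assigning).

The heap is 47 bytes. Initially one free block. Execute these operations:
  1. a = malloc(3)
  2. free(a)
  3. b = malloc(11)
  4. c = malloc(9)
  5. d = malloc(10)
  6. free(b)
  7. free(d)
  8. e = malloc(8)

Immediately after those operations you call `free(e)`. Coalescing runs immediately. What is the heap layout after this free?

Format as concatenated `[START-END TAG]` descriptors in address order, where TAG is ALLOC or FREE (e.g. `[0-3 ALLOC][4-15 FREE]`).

Answer: [0-10 FREE][11-19 ALLOC][20-46 FREE]

Derivation:
Op 1: a = malloc(3) -> a = 0; heap: [0-2 ALLOC][3-46 FREE]
Op 2: free(a) -> (freed a); heap: [0-46 FREE]
Op 3: b = malloc(11) -> b = 0; heap: [0-10 ALLOC][11-46 FREE]
Op 4: c = malloc(9) -> c = 11; heap: [0-10 ALLOC][11-19 ALLOC][20-46 FREE]
Op 5: d = malloc(10) -> d = 20; heap: [0-10 ALLOC][11-19 ALLOC][20-29 ALLOC][30-46 FREE]
Op 6: free(b) -> (freed b); heap: [0-10 FREE][11-19 ALLOC][20-29 ALLOC][30-46 FREE]
Op 7: free(d) -> (freed d); heap: [0-10 FREE][11-19 ALLOC][20-46 FREE]
Op 8: e = malloc(8) -> e = 0; heap: [0-7 ALLOC][8-10 FREE][11-19 ALLOC][20-46 FREE]
free(e): e = 0 -> block [0-7 ALLOC]; mark free, coalesce with adjacent free neighbors -> [0-10 FREE][11-19 ALLOC][20-46 FREE]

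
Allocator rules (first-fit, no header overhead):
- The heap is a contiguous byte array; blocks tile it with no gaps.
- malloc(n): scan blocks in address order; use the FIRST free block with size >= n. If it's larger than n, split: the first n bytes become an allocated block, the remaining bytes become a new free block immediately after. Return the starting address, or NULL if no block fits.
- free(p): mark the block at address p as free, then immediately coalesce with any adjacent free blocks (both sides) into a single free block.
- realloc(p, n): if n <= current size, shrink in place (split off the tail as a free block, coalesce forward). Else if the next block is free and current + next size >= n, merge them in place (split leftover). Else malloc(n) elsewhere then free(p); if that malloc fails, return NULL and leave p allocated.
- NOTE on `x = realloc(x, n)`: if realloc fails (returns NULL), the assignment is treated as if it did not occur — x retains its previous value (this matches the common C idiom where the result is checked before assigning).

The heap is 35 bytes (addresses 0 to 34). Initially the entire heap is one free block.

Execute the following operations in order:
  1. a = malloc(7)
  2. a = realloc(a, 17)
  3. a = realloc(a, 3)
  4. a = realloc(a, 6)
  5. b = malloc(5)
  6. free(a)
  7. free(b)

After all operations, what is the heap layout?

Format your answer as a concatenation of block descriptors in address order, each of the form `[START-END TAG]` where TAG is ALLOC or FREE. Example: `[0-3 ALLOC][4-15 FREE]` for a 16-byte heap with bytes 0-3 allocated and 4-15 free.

Answer: [0-34 FREE]

Derivation:
Op 1: a = malloc(7) -> a = 0; heap: [0-6 ALLOC][7-34 FREE]
Op 2: a = realloc(a, 17) -> a = 0; heap: [0-16 ALLOC][17-34 FREE]
Op 3: a = realloc(a, 3) -> a = 0; heap: [0-2 ALLOC][3-34 FREE]
Op 4: a = realloc(a, 6) -> a = 0; heap: [0-5 ALLOC][6-34 FREE]
Op 5: b = malloc(5) -> b = 6; heap: [0-5 ALLOC][6-10 ALLOC][11-34 FREE]
Op 6: free(a) -> (freed a); heap: [0-5 FREE][6-10 ALLOC][11-34 FREE]
Op 7: free(b) -> (freed b); heap: [0-34 FREE]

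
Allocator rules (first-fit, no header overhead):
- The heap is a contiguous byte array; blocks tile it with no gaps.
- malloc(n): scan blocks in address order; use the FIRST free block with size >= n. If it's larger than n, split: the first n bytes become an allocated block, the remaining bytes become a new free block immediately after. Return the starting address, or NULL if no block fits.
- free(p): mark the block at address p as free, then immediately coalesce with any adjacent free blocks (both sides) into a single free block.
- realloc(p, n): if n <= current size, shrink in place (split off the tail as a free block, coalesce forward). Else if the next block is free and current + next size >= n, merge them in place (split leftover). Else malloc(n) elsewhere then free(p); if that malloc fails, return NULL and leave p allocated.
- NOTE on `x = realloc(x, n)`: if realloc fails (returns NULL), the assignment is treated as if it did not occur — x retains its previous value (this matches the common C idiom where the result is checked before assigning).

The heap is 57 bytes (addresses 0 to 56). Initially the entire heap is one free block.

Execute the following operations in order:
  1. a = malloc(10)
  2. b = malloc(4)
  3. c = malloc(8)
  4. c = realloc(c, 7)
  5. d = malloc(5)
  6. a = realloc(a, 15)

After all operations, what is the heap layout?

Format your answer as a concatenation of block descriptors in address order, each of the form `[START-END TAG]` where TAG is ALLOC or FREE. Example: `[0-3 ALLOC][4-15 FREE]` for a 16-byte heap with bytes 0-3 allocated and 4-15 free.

Answer: [0-9 FREE][10-13 ALLOC][14-20 ALLOC][21-25 ALLOC][26-40 ALLOC][41-56 FREE]

Derivation:
Op 1: a = malloc(10) -> a = 0; heap: [0-9 ALLOC][10-56 FREE]
Op 2: b = malloc(4) -> b = 10; heap: [0-9 ALLOC][10-13 ALLOC][14-56 FREE]
Op 3: c = malloc(8) -> c = 14; heap: [0-9 ALLOC][10-13 ALLOC][14-21 ALLOC][22-56 FREE]
Op 4: c = realloc(c, 7) -> c = 14; heap: [0-9 ALLOC][10-13 ALLOC][14-20 ALLOC][21-56 FREE]
Op 5: d = malloc(5) -> d = 21; heap: [0-9 ALLOC][10-13 ALLOC][14-20 ALLOC][21-25 ALLOC][26-56 FREE]
Op 6: a = realloc(a, 15) -> a = 26; heap: [0-9 FREE][10-13 ALLOC][14-20 ALLOC][21-25 ALLOC][26-40 ALLOC][41-56 FREE]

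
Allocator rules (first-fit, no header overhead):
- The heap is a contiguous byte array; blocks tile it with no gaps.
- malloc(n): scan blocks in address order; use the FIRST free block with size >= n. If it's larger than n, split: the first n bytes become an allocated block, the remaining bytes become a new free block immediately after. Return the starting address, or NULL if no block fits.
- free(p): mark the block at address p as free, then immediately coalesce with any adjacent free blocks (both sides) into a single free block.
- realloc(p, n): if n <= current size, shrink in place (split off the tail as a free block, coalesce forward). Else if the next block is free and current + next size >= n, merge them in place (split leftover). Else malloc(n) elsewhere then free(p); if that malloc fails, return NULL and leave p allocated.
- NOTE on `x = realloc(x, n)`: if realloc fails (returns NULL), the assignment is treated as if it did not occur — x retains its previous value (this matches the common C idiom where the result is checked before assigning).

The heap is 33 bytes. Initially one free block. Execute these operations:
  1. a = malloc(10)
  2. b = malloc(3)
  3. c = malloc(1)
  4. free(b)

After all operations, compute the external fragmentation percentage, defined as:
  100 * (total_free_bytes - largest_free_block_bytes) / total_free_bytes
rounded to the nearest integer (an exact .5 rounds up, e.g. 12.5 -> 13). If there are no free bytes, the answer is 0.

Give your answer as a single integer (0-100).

Answer: 14

Derivation:
Op 1: a = malloc(10) -> a = 0; heap: [0-9 ALLOC][10-32 FREE]
Op 2: b = malloc(3) -> b = 10; heap: [0-9 ALLOC][10-12 ALLOC][13-32 FREE]
Op 3: c = malloc(1) -> c = 13; heap: [0-9 ALLOC][10-12 ALLOC][13-13 ALLOC][14-32 FREE]
Op 4: free(b) -> (freed b); heap: [0-9 ALLOC][10-12 FREE][13-13 ALLOC][14-32 FREE]
Free blocks: [3 19] total_free=22 largest=19 -> 100*(22-19)/22 = 300/22 ≈ 13.636 -> rounds to 14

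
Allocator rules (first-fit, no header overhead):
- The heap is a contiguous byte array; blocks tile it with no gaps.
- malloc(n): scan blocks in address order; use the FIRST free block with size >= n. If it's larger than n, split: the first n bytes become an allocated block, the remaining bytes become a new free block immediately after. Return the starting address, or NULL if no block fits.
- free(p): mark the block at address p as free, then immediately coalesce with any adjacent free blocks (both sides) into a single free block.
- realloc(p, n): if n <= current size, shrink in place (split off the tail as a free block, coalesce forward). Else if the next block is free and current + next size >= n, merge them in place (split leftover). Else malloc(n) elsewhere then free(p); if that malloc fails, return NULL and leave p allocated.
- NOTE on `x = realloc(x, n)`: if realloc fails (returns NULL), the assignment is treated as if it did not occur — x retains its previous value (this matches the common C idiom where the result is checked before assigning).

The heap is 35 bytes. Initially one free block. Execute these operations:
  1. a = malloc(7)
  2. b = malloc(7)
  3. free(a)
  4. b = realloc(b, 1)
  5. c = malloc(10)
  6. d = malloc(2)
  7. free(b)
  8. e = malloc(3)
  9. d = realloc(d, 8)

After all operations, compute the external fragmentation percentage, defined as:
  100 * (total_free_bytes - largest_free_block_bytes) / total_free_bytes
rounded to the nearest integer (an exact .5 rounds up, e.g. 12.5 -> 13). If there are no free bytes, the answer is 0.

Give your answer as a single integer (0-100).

Answer: 36

Derivation:
Op 1: a = malloc(7) -> a = 0; heap: [0-6 ALLOC][7-34 FREE]
Op 2: b = malloc(7) -> b = 7; heap: [0-6 ALLOC][7-13 ALLOC][14-34 FREE]
Op 3: free(a) -> (freed a); heap: [0-6 FREE][7-13 ALLOC][14-34 FREE]
Op 4: b = realloc(b, 1) -> b = 7; heap: [0-6 FREE][7-7 ALLOC][8-34 FREE]
Op 5: c = malloc(10) -> c = 8; heap: [0-6 FREE][7-7 ALLOC][8-17 ALLOC][18-34 FREE]
Op 6: d = malloc(2) -> d = 0; heap: [0-1 ALLOC][2-6 FREE][7-7 ALLOC][8-17 ALLOC][18-34 FREE]
Op 7: free(b) -> (freed b); heap: [0-1 ALLOC][2-7 FREE][8-17 ALLOC][18-34 FREE]
Op 8: e = malloc(3) -> e = 2; heap: [0-1 ALLOC][2-4 ALLOC][5-7 FREE][8-17 ALLOC][18-34 FREE]
Op 9: d = realloc(d, 8) -> d = 18; heap: [0-1 FREE][2-4 ALLOC][5-7 FREE][8-17 ALLOC][18-25 ALLOC][26-34 FREE]
Free blocks: [2 3 9] total_free=14 largest=9 -> 100*(14-9)/14 = 500/14 ≈ 35.714 -> rounds to 36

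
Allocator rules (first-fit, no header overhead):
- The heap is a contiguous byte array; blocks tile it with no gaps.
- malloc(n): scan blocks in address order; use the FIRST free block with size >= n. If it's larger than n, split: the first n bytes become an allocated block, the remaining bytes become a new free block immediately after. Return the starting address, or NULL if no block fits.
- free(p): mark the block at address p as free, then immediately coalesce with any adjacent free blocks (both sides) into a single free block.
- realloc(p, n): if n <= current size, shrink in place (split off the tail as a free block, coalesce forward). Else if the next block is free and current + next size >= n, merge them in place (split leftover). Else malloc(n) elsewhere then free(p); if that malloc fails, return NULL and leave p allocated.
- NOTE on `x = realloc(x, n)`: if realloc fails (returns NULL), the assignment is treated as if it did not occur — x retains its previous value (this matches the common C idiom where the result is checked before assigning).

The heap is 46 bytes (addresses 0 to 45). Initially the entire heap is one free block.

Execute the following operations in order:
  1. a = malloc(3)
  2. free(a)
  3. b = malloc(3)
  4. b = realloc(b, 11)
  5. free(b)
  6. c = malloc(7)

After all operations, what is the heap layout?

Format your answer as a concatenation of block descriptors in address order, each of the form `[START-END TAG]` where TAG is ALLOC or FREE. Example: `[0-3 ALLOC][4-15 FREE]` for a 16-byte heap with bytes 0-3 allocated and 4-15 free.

Answer: [0-6 ALLOC][7-45 FREE]

Derivation:
Op 1: a = malloc(3) -> a = 0; heap: [0-2 ALLOC][3-45 FREE]
Op 2: free(a) -> (freed a); heap: [0-45 FREE]
Op 3: b = malloc(3) -> b = 0; heap: [0-2 ALLOC][3-45 FREE]
Op 4: b = realloc(b, 11) -> b = 0; heap: [0-10 ALLOC][11-45 FREE]
Op 5: free(b) -> (freed b); heap: [0-45 FREE]
Op 6: c = malloc(7) -> c = 0; heap: [0-6 ALLOC][7-45 FREE]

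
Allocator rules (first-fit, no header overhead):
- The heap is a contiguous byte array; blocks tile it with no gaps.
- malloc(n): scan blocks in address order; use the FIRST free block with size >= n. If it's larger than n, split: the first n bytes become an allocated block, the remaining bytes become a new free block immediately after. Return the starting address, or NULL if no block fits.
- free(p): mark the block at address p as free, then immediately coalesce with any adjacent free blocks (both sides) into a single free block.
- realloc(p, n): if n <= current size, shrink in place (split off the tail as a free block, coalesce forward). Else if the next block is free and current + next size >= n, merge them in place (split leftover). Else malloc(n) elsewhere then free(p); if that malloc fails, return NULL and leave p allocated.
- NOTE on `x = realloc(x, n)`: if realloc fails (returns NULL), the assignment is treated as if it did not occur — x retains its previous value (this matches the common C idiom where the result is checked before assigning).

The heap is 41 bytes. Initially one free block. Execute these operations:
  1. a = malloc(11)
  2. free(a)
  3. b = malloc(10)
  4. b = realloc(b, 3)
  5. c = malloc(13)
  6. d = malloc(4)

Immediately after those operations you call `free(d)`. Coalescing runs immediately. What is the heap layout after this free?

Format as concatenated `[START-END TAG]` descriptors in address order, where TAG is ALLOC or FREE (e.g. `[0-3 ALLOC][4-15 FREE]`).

Op 1: a = malloc(11) -> a = 0; heap: [0-10 ALLOC][11-40 FREE]
Op 2: free(a) -> (freed a); heap: [0-40 FREE]
Op 3: b = malloc(10) -> b = 0; heap: [0-9 ALLOC][10-40 FREE]
Op 4: b = realloc(b, 3) -> b = 0; heap: [0-2 ALLOC][3-40 FREE]
Op 5: c = malloc(13) -> c = 3; heap: [0-2 ALLOC][3-15 ALLOC][16-40 FREE]
Op 6: d = malloc(4) -> d = 16; heap: [0-2 ALLOC][3-15 ALLOC][16-19 ALLOC][20-40 FREE]
free(d): d = 16 -> block [16-19 ALLOC]; mark free, coalesce with adjacent free neighbors -> [0-2 ALLOC][3-15 ALLOC][16-40 FREE]

Answer: [0-2 ALLOC][3-15 ALLOC][16-40 FREE]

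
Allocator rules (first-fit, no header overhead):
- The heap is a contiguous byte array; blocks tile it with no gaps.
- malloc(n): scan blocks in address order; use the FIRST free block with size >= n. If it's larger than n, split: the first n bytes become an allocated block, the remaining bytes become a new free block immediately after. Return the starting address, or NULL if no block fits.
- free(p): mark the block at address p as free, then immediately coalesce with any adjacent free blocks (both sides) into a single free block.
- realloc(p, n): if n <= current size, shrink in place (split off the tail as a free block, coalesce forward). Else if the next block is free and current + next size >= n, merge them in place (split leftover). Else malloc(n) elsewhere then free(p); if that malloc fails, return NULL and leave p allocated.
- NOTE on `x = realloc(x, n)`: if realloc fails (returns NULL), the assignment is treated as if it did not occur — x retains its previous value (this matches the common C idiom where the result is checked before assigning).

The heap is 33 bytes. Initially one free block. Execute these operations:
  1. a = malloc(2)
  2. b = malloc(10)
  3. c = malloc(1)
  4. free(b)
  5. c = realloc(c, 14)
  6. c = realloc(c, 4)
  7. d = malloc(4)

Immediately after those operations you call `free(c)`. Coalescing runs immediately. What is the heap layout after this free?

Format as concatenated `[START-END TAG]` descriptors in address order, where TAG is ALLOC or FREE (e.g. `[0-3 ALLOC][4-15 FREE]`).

Answer: [0-1 ALLOC][2-5 ALLOC][6-32 FREE]

Derivation:
Op 1: a = malloc(2) -> a = 0; heap: [0-1 ALLOC][2-32 FREE]
Op 2: b = malloc(10) -> b = 2; heap: [0-1 ALLOC][2-11 ALLOC][12-32 FREE]
Op 3: c = malloc(1) -> c = 12; heap: [0-1 ALLOC][2-11 ALLOC][12-12 ALLOC][13-32 FREE]
Op 4: free(b) -> (freed b); heap: [0-1 ALLOC][2-11 FREE][12-12 ALLOC][13-32 FREE]
Op 5: c = realloc(c, 14) -> c = 12; heap: [0-1 ALLOC][2-11 FREE][12-25 ALLOC][26-32 FREE]
Op 6: c = realloc(c, 4) -> c = 12; heap: [0-1 ALLOC][2-11 FREE][12-15 ALLOC][16-32 FREE]
Op 7: d = malloc(4) -> d = 2; heap: [0-1 ALLOC][2-5 ALLOC][6-11 FREE][12-15 ALLOC][16-32 FREE]
free(c): c = 12 -> block [12-15 ALLOC]; mark free, coalesce with adjacent free neighbors -> [0-1 ALLOC][2-5 ALLOC][6-32 FREE]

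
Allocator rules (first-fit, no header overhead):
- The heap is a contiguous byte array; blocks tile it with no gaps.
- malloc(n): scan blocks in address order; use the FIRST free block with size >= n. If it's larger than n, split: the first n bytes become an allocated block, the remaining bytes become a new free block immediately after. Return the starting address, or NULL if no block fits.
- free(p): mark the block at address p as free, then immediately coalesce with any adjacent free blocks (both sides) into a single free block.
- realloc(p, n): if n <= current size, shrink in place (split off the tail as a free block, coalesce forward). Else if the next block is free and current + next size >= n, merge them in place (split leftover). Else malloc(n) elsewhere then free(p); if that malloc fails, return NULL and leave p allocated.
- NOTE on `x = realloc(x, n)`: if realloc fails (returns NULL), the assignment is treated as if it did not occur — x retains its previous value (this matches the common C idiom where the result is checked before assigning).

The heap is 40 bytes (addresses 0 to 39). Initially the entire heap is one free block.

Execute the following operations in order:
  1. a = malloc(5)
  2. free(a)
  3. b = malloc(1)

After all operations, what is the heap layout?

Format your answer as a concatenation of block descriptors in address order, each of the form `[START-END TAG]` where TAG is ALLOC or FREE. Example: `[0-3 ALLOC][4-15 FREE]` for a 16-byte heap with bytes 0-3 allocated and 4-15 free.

Answer: [0-0 ALLOC][1-39 FREE]

Derivation:
Op 1: a = malloc(5) -> a = 0; heap: [0-4 ALLOC][5-39 FREE]
Op 2: free(a) -> (freed a); heap: [0-39 FREE]
Op 3: b = malloc(1) -> b = 0; heap: [0-0 ALLOC][1-39 FREE]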